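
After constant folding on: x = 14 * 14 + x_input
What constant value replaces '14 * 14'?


Identifying constant sub-expression:
  Original: x = 14 * 14 + x_input
  14 and 14 are both compile-time constants
  Evaluating: 14 * 14 = 196
  After folding: x = 196 + x_input

196


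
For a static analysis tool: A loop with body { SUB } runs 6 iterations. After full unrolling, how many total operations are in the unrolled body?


Loop body operations: SUB (1 op per iteration)
Unrolling 6 iterations:
  Iteration 1: SUB (1 ops)
  Iteration 2: SUB (1 ops)
  Iteration 3: SUB (1 ops)
  Iteration 4: SUB (1 ops)
  Iteration 5: SUB (1 ops)
  Iteration 6: SUB (1 ops)
Total: 6 iterations * 1 ops/iter = 6 operations

6


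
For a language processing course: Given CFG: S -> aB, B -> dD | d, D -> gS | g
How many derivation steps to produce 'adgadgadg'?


Grammar: S -> aB, B -> dD | d, D -> gS | g
Deriving 'adgadgadg':
Step 1: S -> aB => aB
Step 2: B -> dD => adD
Step 3: D -> gS => adgS
Step 4: S -> aB => adgaB
Step 5: B -> dD => adgadD
Step 6: D -> gS => adgadgS
Step 7: S -> aB => adgadgaB
Step 8: B -> dD => adgadgadD
Step 9: D -> g => adgadgadg
Total derivation steps: 9

9


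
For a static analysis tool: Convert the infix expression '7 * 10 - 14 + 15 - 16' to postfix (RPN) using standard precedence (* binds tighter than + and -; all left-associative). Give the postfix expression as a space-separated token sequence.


Applying the shunting-yard algorithm:
  Operand 7 -> output
  Push '*' onto operator stack -> op-stack: [*]
  Operand 10 -> output
  See '-' (prec 1); top '*' (prec 2) >= it -> pop '*' to output
  Push '-' onto operator stack -> op-stack: [-]
  Operand 14 -> output
  See '+' (prec 1); top '-' (prec 1) >= it -> pop '-' to output
  Push '+' onto operator stack -> op-stack: [+]
  Operand 15 -> output
  See '-' (prec 1); top '+' (prec 1) >= it -> pop '+' to output
  Push '-' onto operator stack -> op-stack: [-]
  Operand 16 -> output
  End of input: pop '-' to output
Postfix result: 7 10 * 14 - 15 + 16 -

7 10 * 14 - 15 + 16 -


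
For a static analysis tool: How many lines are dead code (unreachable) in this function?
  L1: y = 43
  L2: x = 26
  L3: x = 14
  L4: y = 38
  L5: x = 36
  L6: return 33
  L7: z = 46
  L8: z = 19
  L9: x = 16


Analyzing control flow:
  L1: reachable (before return)
  L2: reachable (before return)
  L3: reachable (before return)
  L4: reachable (before return)
  L5: reachable (before return)
  L6: reachable (return statement)
  L7: DEAD (after return at L6)
  L8: DEAD (after return at L6)
  L9: DEAD (after return at L6)
Return at L6, total lines = 9
Dead lines: L7 through L9
Count: 3

3


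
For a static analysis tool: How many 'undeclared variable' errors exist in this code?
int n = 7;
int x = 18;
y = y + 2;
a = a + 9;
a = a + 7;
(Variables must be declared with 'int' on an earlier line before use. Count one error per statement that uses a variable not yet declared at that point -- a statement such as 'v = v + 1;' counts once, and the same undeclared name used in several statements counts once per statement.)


Scanning code line by line:
  Line 1: declare 'n' -> declared = ['n']
  Line 2: declare 'x' -> declared = ['n', 'x']
  Line 3: use 'y' -> ERROR (undeclared)
  Line 4: use 'a' -> ERROR (undeclared)
  Line 5: use 'a' -> ERROR (undeclared)
Total undeclared variable errors: 3

3


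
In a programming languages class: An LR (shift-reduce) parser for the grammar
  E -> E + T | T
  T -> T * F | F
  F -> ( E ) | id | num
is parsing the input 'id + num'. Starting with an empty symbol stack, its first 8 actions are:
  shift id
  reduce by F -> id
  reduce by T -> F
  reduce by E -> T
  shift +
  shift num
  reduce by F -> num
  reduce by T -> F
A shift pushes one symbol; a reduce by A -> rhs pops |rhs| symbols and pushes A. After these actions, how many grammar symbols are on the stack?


Tracking the symbol stack through each action:
  Action 1: shift 'id' : push -> stack = [id] (size 1)
  Action 2: reduce by F -> id : pop 1, push F -> stack = [F] (size 1)
  Action 3: reduce by T -> F : pop 1, push T -> stack = [T] (size 1)
  Action 4: reduce by E -> T : pop 1, push E -> stack = [E] (size 1)
  Action 5: shift '+' : push -> stack = [E, +] (size 2)
  Action 6: shift 'num' : push -> stack = [E, +, num] (size 3)
  Action 7: reduce by F -> num : pop 1, push F -> stack = [E, +, F] (size 3)
  Action 8: reduce by T -> F : pop 1, push T -> stack = [E, +, T] (size 3)
Final stack size: 3

3


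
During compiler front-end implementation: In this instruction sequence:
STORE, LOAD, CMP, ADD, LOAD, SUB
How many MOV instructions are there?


Scanning instruction sequence for MOV:
  Position 1: STORE
  Position 2: LOAD
  Position 3: CMP
  Position 4: ADD
  Position 5: LOAD
  Position 6: SUB
Matches at positions: []
Total MOV count: 0

0


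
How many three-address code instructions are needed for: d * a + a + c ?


Expression: d * a + a + c
Generating three-address code (respecting * over +/- precedence):
  Instruction 1: t1 = d * a
  Instruction 2: t2 = t1 + a
  Instruction 3: t3 = t2 + c
Total instructions: 3

3


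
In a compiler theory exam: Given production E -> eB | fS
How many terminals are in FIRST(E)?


Production: E -> eB | fS
Examining each alternative for leading terminals:
  E -> eB : first terminal = 'e'
  E -> fS : first terminal = 'f'
FIRST(E) = {e, f}
Count: 2

2


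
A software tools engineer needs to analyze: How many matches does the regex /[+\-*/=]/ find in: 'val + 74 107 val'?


Pattern: /[+\-*/=]/ (operators)
Input: 'val + 74 107 val'
Scanning for matches:
  Match 1: '+'
Total matches: 1

1


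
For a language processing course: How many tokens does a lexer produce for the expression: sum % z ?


Scanning 'sum % z'
Token 1: 'sum' -> identifier
Token 2: '%' -> operator
Token 3: 'z' -> identifier
Total tokens: 3

3


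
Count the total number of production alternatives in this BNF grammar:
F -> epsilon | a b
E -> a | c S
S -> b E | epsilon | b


Counting alternatives per rule:
  F: 2 alternative(s)
  E: 2 alternative(s)
  S: 3 alternative(s)
Sum: 2 + 2 + 3 = 7

7


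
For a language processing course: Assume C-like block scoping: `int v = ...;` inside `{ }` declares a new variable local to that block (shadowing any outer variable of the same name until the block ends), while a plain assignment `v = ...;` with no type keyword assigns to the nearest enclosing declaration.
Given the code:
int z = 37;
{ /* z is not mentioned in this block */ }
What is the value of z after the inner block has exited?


Analyzing scoping rules:
Outer scope: declares z = 37
Inner block: z is neither redeclared nor assigned -> unchanged
After the block -> 37
Result: 37

37


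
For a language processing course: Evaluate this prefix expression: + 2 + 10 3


Parsing prefix expression: + 2 + 10 3
Step 1: Innermost operation '+ 10 3'
  10 + 3 = 13
Step 2: Outer operation '+ 2 [13]'
  2 + 13 = 15

15


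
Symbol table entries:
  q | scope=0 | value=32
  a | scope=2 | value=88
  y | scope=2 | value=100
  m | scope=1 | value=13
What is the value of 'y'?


Searching symbol table for 'y':
  q | scope=0 | value=32
  a | scope=2 | value=88
  y | scope=2 | value=100 <- MATCH
  m | scope=1 | value=13
Found 'y' at scope 2 with value 100

100


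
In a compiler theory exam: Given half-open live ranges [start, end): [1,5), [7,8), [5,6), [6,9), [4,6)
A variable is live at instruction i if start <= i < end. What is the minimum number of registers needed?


Live ranges:
  Var0: [1, 5)
  Var1: [7, 8)
  Var2: [5, 6)
  Var3: [6, 9)
  Var4: [4, 6)
Sweep-line events (position, delta, active):
  pos=1 start -> active=1
  pos=4 start -> active=2
  pos=5 end -> active=1
  pos=5 start -> active=2
  pos=6 end -> active=1
  pos=6 end -> active=0
  pos=6 start -> active=1
  pos=7 start -> active=2
  pos=8 end -> active=1
  pos=9 end -> active=0
Maximum simultaneous active: 2
Minimum registers needed: 2

2


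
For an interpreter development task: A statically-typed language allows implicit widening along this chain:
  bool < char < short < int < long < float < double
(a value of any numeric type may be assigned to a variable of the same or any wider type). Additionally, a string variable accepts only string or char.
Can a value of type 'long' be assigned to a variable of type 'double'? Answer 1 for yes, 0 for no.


Target variable type: double
Source value type: long
Numeric ranks: long=4, double=6
Widening allowed iff rank(source) <= rank(target): 4 <= 6? Yes
Result: 1

1


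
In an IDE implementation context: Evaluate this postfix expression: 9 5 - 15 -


Processing tokens left to right:
Push 9, Push 5
Pop 9 and 5, compute 9 - 5 = 4, push 4
Push 15
Pop 4 and 15, compute 4 - 15 = -11, push -11
Stack result: -11

-11


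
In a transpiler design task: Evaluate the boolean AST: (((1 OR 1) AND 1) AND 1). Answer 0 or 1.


Step 1: Evaluate inner node
  1 OR 1 = 1
Step 2: Evaluate next node
  1 AND 1 = 1
Step 3: Evaluate root node
  1 AND 1 = 1

1


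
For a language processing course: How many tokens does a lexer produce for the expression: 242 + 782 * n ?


Scanning '242 + 782 * n'
Token 1: '242' -> integer_literal
Token 2: '+' -> operator
Token 3: '782' -> integer_literal
Token 4: '*' -> operator
Token 5: 'n' -> identifier
Total tokens: 5

5


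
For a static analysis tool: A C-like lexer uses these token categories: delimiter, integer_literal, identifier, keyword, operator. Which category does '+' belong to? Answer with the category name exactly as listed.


Token: '+'
Checking categories:
  identifier: no
  integer_literal: no
  operator: YES
  keyword: no
  delimiter: no
Category: operator

operator


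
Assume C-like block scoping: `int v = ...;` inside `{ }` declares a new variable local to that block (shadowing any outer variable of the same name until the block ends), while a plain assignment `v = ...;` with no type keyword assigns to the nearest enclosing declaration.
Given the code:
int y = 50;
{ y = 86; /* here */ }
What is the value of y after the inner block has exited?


Analyzing scoping rules:
Outer scope: declares y = 50
Inner block: 'y = 86;' has no type keyword, so it is an assignment to the outer y (no shadowing)
The assignment changed the outer variable itself, so the new value persists after the block -> 86
Result: 86

86


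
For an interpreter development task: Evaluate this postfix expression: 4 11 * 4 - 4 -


Processing tokens left to right:
Push 4, Push 11
Pop 4 and 11, compute 4 * 11 = 44, push 44
Push 4
Pop 44 and 4, compute 44 - 4 = 40, push 40
Push 4
Pop 40 and 4, compute 40 - 4 = 36, push 36
Stack result: 36

36


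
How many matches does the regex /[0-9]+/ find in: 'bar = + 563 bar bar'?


Pattern: /[0-9]+/ (int literals)
Input: 'bar = + 563 bar bar'
Scanning for matches:
  Match 1: '563'
Total matches: 1

1


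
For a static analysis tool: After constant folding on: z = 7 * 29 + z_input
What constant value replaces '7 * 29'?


Identifying constant sub-expression:
  Original: z = 7 * 29 + z_input
  7 and 29 are both compile-time constants
  Evaluating: 7 * 29 = 203
  After folding: z = 203 + z_input

203


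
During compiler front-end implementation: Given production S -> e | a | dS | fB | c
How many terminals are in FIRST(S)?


Production: S -> e | a | dS | fB | c
Examining each alternative for leading terminals:
  S -> e : first terminal = 'e'
  S -> a : first terminal = 'a'
  S -> dS : first terminal = 'd'
  S -> fB : first terminal = 'f'
  S -> c : first terminal = 'c'
FIRST(S) = {a, c, d, e, f}
Count: 5

5


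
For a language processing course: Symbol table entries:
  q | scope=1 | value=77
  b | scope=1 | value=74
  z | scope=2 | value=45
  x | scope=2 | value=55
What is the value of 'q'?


Searching symbol table for 'q':
  q | scope=1 | value=77 <- MATCH
  b | scope=1 | value=74
  z | scope=2 | value=45
  x | scope=2 | value=55
Found 'q' at scope 1 with value 77

77


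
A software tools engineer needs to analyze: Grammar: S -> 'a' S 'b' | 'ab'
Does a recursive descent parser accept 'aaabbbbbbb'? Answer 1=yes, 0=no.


Grammar accepts strings of the form a^n b^n (n >= 1)
Word: 'aaabbbbbbb'
Counting: 3 a's and 7 b's
Check: 3 == 7? No
Mismatch: a-count != b-count
Rejected

0


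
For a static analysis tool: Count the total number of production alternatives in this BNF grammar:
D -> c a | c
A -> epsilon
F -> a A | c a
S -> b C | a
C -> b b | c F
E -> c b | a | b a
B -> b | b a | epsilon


Counting alternatives per rule:
  D: 2 alternative(s)
  A: 1 alternative(s)
  F: 2 alternative(s)
  S: 2 alternative(s)
  C: 2 alternative(s)
  E: 3 alternative(s)
  B: 3 alternative(s)
Sum: 2 + 1 + 2 + 2 + 2 + 3 + 3 = 15

15


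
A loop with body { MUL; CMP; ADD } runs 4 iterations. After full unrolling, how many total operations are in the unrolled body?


Loop body operations: MUL, CMP, ADD (3 ops per iteration)
Unrolling 4 iterations:
  Iteration 1: MUL, CMP, ADD (3 ops)
  Iteration 2: MUL, CMP, ADD (3 ops)
  Iteration 3: MUL, CMP, ADD (3 ops)
  Iteration 4: MUL, CMP, ADD (3 ops)
Total: 4 iterations * 3 ops/iter = 12 operations

12


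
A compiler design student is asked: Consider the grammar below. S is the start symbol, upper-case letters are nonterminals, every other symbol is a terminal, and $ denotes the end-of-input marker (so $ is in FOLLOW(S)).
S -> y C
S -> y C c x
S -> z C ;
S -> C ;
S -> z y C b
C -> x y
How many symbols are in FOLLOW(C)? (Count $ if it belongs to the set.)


S is the start symbol and does not occur in any rule body, so FOLLOW(S) = {$}.
Examining every occurrence of C in a rule body:
  S -> y C : C is at the right end -> add FOLLOW(S) = {$}
  S -> y C c x : C is followed by terminal 'c' -> add 'c'
  S -> z C ; : C is followed by terminal ';' -> add ';'
  S -> C ; : C is followed by terminal ';' -> add ';' (already in the set)
  S -> z y C b : C is followed by terminal 'b' -> add 'b'
  C -> x y : C does not occur in the body -> contributes nothing
FOLLOW(C) = {;, b, c, $}
Count: 4

4


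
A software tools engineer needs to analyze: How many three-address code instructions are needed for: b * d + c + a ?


Expression: b * d + c + a
Generating three-address code (respecting * over +/- precedence):
  Instruction 1: t1 = b * d
  Instruction 2: t2 = t1 + c
  Instruction 3: t3 = t2 + a
Total instructions: 3

3


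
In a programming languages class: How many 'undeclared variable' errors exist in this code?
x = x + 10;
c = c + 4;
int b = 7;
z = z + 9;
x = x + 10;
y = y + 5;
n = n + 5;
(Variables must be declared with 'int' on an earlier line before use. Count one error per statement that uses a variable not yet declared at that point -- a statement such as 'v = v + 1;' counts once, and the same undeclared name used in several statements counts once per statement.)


Scanning code line by line:
  Line 1: use 'x' -> ERROR (undeclared)
  Line 2: use 'c' -> ERROR (undeclared)
  Line 3: declare 'b' -> declared = ['b']
  Line 4: use 'z' -> ERROR (undeclared)
  Line 5: use 'x' -> ERROR (undeclared)
  Line 6: use 'y' -> ERROR (undeclared)
  Line 7: use 'n' -> ERROR (undeclared)
Total undeclared variable errors: 6

6


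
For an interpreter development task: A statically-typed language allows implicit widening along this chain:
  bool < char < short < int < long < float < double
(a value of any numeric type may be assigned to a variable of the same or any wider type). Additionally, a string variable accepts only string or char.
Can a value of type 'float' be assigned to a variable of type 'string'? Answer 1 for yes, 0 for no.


Target variable type: string
Source value type: float
Rule: string accepts only {string, char}
  source 'float' in {string, char}? No
Result: 0

0


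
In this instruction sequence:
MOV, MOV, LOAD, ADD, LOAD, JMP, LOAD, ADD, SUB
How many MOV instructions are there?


Scanning instruction sequence for MOV:
  Position 1: MOV <- MATCH
  Position 2: MOV <- MATCH
  Position 3: LOAD
  Position 4: ADD
  Position 5: LOAD
  Position 6: JMP
  Position 7: LOAD
  Position 8: ADD
  Position 9: SUB
Matches at positions: [1, 2]
Total MOV count: 2

2


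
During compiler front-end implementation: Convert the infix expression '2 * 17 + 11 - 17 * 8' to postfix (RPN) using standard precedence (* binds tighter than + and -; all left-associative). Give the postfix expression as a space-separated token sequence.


Applying the shunting-yard algorithm:
  Operand 2 -> output
  Push '*' onto operator stack -> op-stack: [*]
  Operand 17 -> output
  See '+' (prec 1); top '*' (prec 2) >= it -> pop '*' to output
  Push '+' onto operator stack -> op-stack: [+]
  Operand 11 -> output
  See '-' (prec 1); top '+' (prec 1) >= it -> pop '+' to output
  Push '-' onto operator stack -> op-stack: [-]
  Operand 17 -> output
  Push '*' onto operator stack -> op-stack: [-, *]
  Operand 8 -> output
  End of input: pop '*' to output
  End of input: pop '-' to output
Postfix result: 2 17 * 11 + 17 8 * -

2 17 * 11 + 17 8 * -


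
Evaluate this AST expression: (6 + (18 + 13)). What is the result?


Expression: (6 + (18 + 13))
Evaluating step by step:
  18 + 13 = 31
  6 + 31 = 37
Result: 37

37


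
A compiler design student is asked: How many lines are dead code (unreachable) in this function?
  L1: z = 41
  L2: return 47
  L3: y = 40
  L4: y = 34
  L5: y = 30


Analyzing control flow:
  L1: reachable (before return)
  L2: reachable (return statement)
  L3: DEAD (after return at L2)
  L4: DEAD (after return at L2)
  L5: DEAD (after return at L2)
Return at L2, total lines = 5
Dead lines: L3 through L5
Count: 3

3


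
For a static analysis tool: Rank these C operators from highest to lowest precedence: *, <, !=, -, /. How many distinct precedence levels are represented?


Looking up precedence for each operator:
  * -> precedence 6
  < -> precedence 4
  != -> precedence 3
  - -> precedence 5
  / -> precedence 6
Sorted highest to lowest: *, /, -, <, !=
Distinct precedence values: [6, 5, 4, 3]
Number of distinct levels: 4

4


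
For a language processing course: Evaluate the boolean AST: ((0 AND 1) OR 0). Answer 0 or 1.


Step 1: Evaluate inner node
  0 AND 1 = 0
Step 2: Evaluate root node
  0 OR 0 = 0

0


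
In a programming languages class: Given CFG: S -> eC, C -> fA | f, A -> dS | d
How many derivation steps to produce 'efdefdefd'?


Grammar: S -> eC, C -> fA | f, A -> dS | d
Deriving 'efdefdefd':
Step 1: S -> eC => eC
Step 2: C -> fA => efA
Step 3: A -> dS => efdS
Step 4: S -> eC => efdeC
Step 5: C -> fA => efdefA
Step 6: A -> dS => efdefdS
Step 7: S -> eC => efdefdeC
Step 8: C -> fA => efdefdefA
Step 9: A -> d => efdefdefd
Total derivation steps: 9

9


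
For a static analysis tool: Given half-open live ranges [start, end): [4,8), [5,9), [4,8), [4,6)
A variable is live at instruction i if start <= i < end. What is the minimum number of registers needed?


Live ranges:
  Var0: [4, 8)
  Var1: [5, 9)
  Var2: [4, 8)
  Var3: [4, 6)
Sweep-line events (position, delta, active):
  pos=4 start -> active=1
  pos=4 start -> active=2
  pos=4 start -> active=3
  pos=5 start -> active=4
  pos=6 end -> active=3
  pos=8 end -> active=2
  pos=8 end -> active=1
  pos=9 end -> active=0
Maximum simultaneous active: 4
Minimum registers needed: 4

4


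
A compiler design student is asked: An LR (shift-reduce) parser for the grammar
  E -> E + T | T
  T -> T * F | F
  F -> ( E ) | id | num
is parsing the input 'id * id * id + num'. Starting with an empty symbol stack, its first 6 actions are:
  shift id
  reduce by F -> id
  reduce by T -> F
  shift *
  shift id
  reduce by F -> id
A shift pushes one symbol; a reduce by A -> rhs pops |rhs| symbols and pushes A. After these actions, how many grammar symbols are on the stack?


Tracking the symbol stack through each action:
  Action 1: shift 'id' : push -> stack = [id] (size 1)
  Action 2: reduce by F -> id : pop 1, push F -> stack = [F] (size 1)
  Action 3: reduce by T -> F : pop 1, push T -> stack = [T] (size 1)
  Action 4: shift '*' : push -> stack = [T, *] (size 2)
  Action 5: shift 'id' : push -> stack = [T, *, id] (size 3)
  Action 6: reduce by F -> id : pop 1, push F -> stack = [T, *, F] (size 3)
Final stack size: 3

3


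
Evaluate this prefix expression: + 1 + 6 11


Parsing prefix expression: + 1 + 6 11
Step 1: Innermost operation '+ 6 11'
  6 + 11 = 17
Step 2: Outer operation '+ 1 [17]'
  1 + 17 = 18

18


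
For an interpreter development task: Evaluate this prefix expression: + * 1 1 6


Parsing prefix expression: + * 1 1 6
Step 1: Innermost operation '* 1 1'
  1 * 1 = 1
Step 2: Outer operation '+ [1] 6'
  1 + 6 = 7

7


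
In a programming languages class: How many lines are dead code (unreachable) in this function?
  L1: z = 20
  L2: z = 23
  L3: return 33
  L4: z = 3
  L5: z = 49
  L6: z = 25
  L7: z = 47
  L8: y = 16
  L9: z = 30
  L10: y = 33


Analyzing control flow:
  L1: reachable (before return)
  L2: reachable (before return)
  L3: reachable (return statement)
  L4: DEAD (after return at L3)
  L5: DEAD (after return at L3)
  L6: DEAD (after return at L3)
  L7: DEAD (after return at L3)
  L8: DEAD (after return at L3)
  L9: DEAD (after return at L3)
  L10: DEAD (after return at L3)
Return at L3, total lines = 10
Dead lines: L4 through L10
Count: 7

7


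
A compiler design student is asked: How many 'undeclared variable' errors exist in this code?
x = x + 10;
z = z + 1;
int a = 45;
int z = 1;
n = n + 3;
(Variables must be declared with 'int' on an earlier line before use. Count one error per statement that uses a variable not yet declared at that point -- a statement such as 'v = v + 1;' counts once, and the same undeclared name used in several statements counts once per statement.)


Scanning code line by line:
  Line 1: use 'x' -> ERROR (undeclared)
  Line 2: use 'z' -> ERROR (undeclared)
  Line 3: declare 'a' -> declared = ['a']
  Line 4: declare 'z' -> declared = ['a', 'z']
  Line 5: use 'n' -> ERROR (undeclared)
Total undeclared variable errors: 3

3


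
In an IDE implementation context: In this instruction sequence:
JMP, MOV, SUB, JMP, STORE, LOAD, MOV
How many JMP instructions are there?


Scanning instruction sequence for JMP:
  Position 1: JMP <- MATCH
  Position 2: MOV
  Position 3: SUB
  Position 4: JMP <- MATCH
  Position 5: STORE
  Position 6: LOAD
  Position 7: MOV
Matches at positions: [1, 4]
Total JMP count: 2

2


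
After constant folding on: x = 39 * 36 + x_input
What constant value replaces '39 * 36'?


Identifying constant sub-expression:
  Original: x = 39 * 36 + x_input
  39 and 36 are both compile-time constants
  Evaluating: 39 * 36 = 1404
  After folding: x = 1404 + x_input

1404


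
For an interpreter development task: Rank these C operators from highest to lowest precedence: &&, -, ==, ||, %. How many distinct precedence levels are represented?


Looking up precedence for each operator:
  && -> precedence 2
  - -> precedence 5
  == -> precedence 3
  || -> precedence 1
  % -> precedence 6
Sorted highest to lowest: %, -, ==, &&, ||
Distinct precedence values: [6, 5, 3, 2, 1]
Number of distinct levels: 5

5


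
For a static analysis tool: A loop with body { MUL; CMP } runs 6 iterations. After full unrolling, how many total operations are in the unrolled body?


Loop body operations: MUL, CMP (2 ops per iteration)
Unrolling 6 iterations:
  Iteration 1: MUL, CMP (2 ops)
  Iteration 2: MUL, CMP (2 ops)
  Iteration 3: MUL, CMP (2 ops)
  Iteration 4: MUL, CMP (2 ops)
  Iteration 5: MUL, CMP (2 ops)
  Iteration 6: MUL, CMP (2 ops)
Total: 6 iterations * 2 ops/iter = 12 operations

12


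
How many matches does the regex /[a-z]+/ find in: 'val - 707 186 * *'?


Pattern: /[a-z]+/ (identifiers)
Input: 'val - 707 186 * *'
Scanning for matches:
  Match 1: 'val'
Total matches: 1

1


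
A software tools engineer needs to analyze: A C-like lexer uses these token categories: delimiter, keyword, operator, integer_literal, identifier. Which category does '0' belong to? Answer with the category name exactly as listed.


Token: '0'
Checking categories:
  identifier: no
  integer_literal: YES
  operator: no
  keyword: no
  delimiter: no
Category: integer_literal

integer_literal


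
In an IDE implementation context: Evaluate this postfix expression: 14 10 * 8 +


Processing tokens left to right:
Push 14, Push 10
Pop 14 and 10, compute 14 * 10 = 140, push 140
Push 8
Pop 140 and 8, compute 140 + 8 = 148, push 148
Stack result: 148

148


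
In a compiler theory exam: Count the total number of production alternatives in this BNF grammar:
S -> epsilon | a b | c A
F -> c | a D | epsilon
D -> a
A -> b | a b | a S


Counting alternatives per rule:
  S: 3 alternative(s)
  F: 3 alternative(s)
  D: 1 alternative(s)
  A: 3 alternative(s)
Sum: 3 + 3 + 1 + 3 = 10

10


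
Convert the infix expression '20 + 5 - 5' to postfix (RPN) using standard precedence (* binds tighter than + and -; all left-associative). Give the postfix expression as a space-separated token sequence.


Applying the shunting-yard algorithm:
  Operand 20 -> output
  Push '+' onto operator stack -> op-stack: [+]
  Operand 5 -> output
  See '-' (prec 1); top '+' (prec 1) >= it -> pop '+' to output
  Push '-' onto operator stack -> op-stack: [-]
  Operand 5 -> output
  End of input: pop '-' to output
Postfix result: 20 5 + 5 -

20 5 + 5 -


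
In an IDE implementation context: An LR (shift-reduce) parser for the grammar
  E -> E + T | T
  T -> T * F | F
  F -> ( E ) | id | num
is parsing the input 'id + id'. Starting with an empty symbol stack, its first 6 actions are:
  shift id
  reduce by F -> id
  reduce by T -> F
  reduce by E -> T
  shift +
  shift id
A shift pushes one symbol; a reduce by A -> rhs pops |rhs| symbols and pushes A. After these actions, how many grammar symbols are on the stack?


Tracking the symbol stack through each action:
  Action 1: shift 'id' : push -> stack = [id] (size 1)
  Action 2: reduce by F -> id : pop 1, push F -> stack = [F] (size 1)
  Action 3: reduce by T -> F : pop 1, push T -> stack = [T] (size 1)
  Action 4: reduce by E -> T : pop 1, push E -> stack = [E] (size 1)
  Action 5: shift '+' : push -> stack = [E, +] (size 2)
  Action 6: shift 'id' : push -> stack = [E, +, id] (size 3)
Final stack size: 3

3


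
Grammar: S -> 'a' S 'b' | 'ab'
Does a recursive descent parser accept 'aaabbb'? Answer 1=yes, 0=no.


Grammar accepts strings of the form a^n b^n (n >= 1)
Word: 'aaabbb'
Counting: 3 a's and 3 b's
Check: 3 == 3? Yes
Derivation (S -> aSb applied 2 time(s), then S -> ab): S => aSb => aaSbb => aaabbb
Accepted

1


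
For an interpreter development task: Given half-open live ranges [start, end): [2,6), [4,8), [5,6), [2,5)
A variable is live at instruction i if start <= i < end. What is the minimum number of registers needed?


Live ranges:
  Var0: [2, 6)
  Var1: [4, 8)
  Var2: [5, 6)
  Var3: [2, 5)
Sweep-line events (position, delta, active):
  pos=2 start -> active=1
  pos=2 start -> active=2
  pos=4 start -> active=3
  pos=5 end -> active=2
  pos=5 start -> active=3
  pos=6 end -> active=2
  pos=6 end -> active=1
  pos=8 end -> active=0
Maximum simultaneous active: 3
Minimum registers needed: 3

3


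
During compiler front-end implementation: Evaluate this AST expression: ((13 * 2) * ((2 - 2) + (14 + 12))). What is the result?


Expression: ((13 * 2) * ((2 - 2) + (14 + 12)))
Evaluating step by step:
  13 * 2 = 26
  2 - 2 = 0
  14 + 12 = 26
  0 + 26 = 26
  26 * 26 = 676
Result: 676

676


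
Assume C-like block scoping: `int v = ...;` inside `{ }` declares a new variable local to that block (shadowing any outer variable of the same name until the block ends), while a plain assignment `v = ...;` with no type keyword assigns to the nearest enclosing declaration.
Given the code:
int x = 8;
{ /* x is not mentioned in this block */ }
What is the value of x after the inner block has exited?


Analyzing scoping rules:
Outer scope: declares x = 8
Inner block: x is neither redeclared nor assigned -> unchanged
After the block -> 8
Result: 8

8


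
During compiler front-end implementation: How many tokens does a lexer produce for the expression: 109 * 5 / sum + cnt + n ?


Scanning '109 * 5 / sum + cnt + n'
Token 1: '109' -> integer_literal
Token 2: '*' -> operator
Token 3: '5' -> integer_literal
Token 4: '/' -> operator
Token 5: 'sum' -> identifier
Token 6: '+' -> operator
Token 7: 'cnt' -> identifier
Token 8: '+' -> operator
Token 9: 'n' -> identifier
Total tokens: 9

9


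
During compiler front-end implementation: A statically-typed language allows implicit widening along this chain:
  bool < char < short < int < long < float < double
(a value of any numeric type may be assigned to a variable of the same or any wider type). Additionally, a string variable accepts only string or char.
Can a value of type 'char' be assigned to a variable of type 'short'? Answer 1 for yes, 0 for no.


Target variable type: short
Source value type: char
Numeric ranks: char=1, short=2
Widening allowed iff rank(source) <= rank(target): 1 <= 2? Yes
Result: 1

1


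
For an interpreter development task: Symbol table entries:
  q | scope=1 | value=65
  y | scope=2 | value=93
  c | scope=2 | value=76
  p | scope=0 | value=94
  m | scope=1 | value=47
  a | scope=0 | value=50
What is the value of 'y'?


Searching symbol table for 'y':
  q | scope=1 | value=65
  y | scope=2 | value=93 <- MATCH
  c | scope=2 | value=76
  p | scope=0 | value=94
  m | scope=1 | value=47
  a | scope=0 | value=50
Found 'y' at scope 2 with value 93

93


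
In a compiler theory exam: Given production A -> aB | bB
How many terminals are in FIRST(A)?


Production: A -> aB | bB
Examining each alternative for leading terminals:
  A -> aB : first terminal = 'a'
  A -> bB : first terminal = 'b'
FIRST(A) = {a, b}
Count: 2

2


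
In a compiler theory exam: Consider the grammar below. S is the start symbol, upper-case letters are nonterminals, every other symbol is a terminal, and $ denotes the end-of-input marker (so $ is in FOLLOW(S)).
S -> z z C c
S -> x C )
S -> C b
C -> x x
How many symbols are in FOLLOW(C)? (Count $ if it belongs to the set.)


S is the start symbol and does not occur in any rule body, so FOLLOW(S) = {$}.
Examining every occurrence of C in a rule body:
  S -> z z C c : C is followed by terminal 'c' -> add 'c'
  S -> x C ) : C is followed by terminal ')' -> add ')'
  S -> C b : C is followed by terminal 'b' -> add 'b'
  C -> x x : C does not occur in the body -> contributes nothing
FOLLOW(C) = {), b, c}
Count: 3

3


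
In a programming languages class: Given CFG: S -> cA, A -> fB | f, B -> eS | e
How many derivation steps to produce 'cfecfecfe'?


Grammar: S -> cA, A -> fB | f, B -> eS | e
Deriving 'cfecfecfe':
Step 1: S -> cA => cA
Step 2: A -> fB => cfB
Step 3: B -> eS => cfeS
Step 4: S -> cA => cfecA
Step 5: A -> fB => cfecfB
Step 6: B -> eS => cfecfeS
Step 7: S -> cA => cfecfecA
Step 8: A -> fB => cfecfecfB
Step 9: B -> e => cfecfecfe
Total derivation steps: 9

9


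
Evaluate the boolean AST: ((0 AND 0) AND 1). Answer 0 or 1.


Step 1: Evaluate inner node
  0 AND 0 = 0
Step 2: Evaluate root node
  0 AND 1 = 0

0


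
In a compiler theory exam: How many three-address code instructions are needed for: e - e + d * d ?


Expression: e - e + d * d
Generating three-address code (respecting * over +/- precedence):
  Instruction 1: t1 = d * d
  Instruction 2: t2 = e - e
  Instruction 3: t3 = t2 + t1
Total instructions: 3

3


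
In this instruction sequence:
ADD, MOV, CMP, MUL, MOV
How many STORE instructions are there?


Scanning instruction sequence for STORE:
  Position 1: ADD
  Position 2: MOV
  Position 3: CMP
  Position 4: MUL
  Position 5: MOV
Matches at positions: []
Total STORE count: 0

0


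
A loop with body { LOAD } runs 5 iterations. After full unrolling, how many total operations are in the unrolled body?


Loop body operations: LOAD (1 op per iteration)
Unrolling 5 iterations:
  Iteration 1: LOAD (1 ops)
  Iteration 2: LOAD (1 ops)
  Iteration 3: LOAD (1 ops)
  Iteration 4: LOAD (1 ops)
  Iteration 5: LOAD (1 ops)
Total: 5 iterations * 1 ops/iter = 5 operations

5


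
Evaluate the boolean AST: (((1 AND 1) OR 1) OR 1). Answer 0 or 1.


Step 1: Evaluate inner node
  1 AND 1 = 1
Step 2: Evaluate next node
  1 OR 1 = 1
Step 3: Evaluate root node
  1 OR 1 = 1

1


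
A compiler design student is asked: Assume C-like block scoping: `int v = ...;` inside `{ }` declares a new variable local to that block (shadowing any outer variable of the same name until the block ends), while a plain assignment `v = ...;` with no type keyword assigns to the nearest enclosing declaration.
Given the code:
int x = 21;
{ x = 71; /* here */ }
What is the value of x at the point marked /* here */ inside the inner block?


Analyzing scoping rules:
Outer scope: declares x = 21
Inner block: 'x = 71;' has no type keyword, so it is an assignment to the outer x (no shadowing)
Inside the block, after the assignment -> 71
Result: 71

71


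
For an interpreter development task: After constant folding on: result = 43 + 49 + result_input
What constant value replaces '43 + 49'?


Identifying constant sub-expression:
  Original: result = 43 + 49 + result_input
  43 and 49 are both compile-time constants
  Evaluating: 43 + 49 = 92
  After folding: result = 92 + result_input

92


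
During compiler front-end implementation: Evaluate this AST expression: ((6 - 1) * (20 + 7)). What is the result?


Expression: ((6 - 1) * (20 + 7))
Evaluating step by step:
  6 - 1 = 5
  20 + 7 = 27
  5 * 27 = 135
Result: 135

135


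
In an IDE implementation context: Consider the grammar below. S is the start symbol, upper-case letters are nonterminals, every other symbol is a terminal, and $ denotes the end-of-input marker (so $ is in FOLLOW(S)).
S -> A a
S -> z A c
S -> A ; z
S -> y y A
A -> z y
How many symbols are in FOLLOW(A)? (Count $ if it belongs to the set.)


S is the start symbol and does not occur in any rule body, so FOLLOW(S) = {$}.
Examining every occurrence of A in a rule body:
  S -> A a : A is followed by terminal 'a' -> add 'a'
  S -> z A c : A is followed by terminal 'c' -> add 'c'
  S -> A ; z : A is followed by terminal ';' -> add ';'
  S -> y y A : A is at the right end -> add FOLLOW(S) = {$}
  A -> z y : A does not occur in the body -> contributes nothing
FOLLOW(A) = {;, a, c, $}
Count: 4

4


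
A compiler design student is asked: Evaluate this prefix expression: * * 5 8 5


Parsing prefix expression: * * 5 8 5
Step 1: Innermost operation '* 5 8'
  5 * 8 = 40
Step 2: Outer operation '* [40] 5'
  40 * 5 = 200

200


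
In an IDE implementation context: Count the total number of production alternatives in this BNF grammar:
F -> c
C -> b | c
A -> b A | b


Counting alternatives per rule:
  F: 1 alternative(s)
  C: 2 alternative(s)
  A: 2 alternative(s)
Sum: 1 + 2 + 2 = 5

5


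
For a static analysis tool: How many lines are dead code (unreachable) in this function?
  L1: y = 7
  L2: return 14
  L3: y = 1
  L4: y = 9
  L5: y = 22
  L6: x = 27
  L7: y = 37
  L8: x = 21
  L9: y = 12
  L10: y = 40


Analyzing control flow:
  L1: reachable (before return)
  L2: reachable (return statement)
  L3: DEAD (after return at L2)
  L4: DEAD (after return at L2)
  L5: DEAD (after return at L2)
  L6: DEAD (after return at L2)
  L7: DEAD (after return at L2)
  L8: DEAD (after return at L2)
  L9: DEAD (after return at L2)
  L10: DEAD (after return at L2)
Return at L2, total lines = 10
Dead lines: L3 through L10
Count: 8

8


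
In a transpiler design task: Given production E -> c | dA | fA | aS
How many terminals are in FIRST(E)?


Production: E -> c | dA | fA | aS
Examining each alternative for leading terminals:
  E -> c : first terminal = 'c'
  E -> dA : first terminal = 'd'
  E -> fA : first terminal = 'f'
  E -> aS : first terminal = 'a'
FIRST(E) = {a, c, d, f}
Count: 4

4


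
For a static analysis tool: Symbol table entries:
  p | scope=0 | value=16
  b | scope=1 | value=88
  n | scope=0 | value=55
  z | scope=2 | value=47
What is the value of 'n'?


Searching symbol table for 'n':
  p | scope=0 | value=16
  b | scope=1 | value=88
  n | scope=0 | value=55 <- MATCH
  z | scope=2 | value=47
Found 'n' at scope 0 with value 55

55


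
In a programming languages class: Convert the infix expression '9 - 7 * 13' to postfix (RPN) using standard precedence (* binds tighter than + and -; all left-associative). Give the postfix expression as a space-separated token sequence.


Applying the shunting-yard algorithm:
  Operand 9 -> output
  Push '-' onto operator stack -> op-stack: [-]
  Operand 7 -> output
  Push '*' onto operator stack -> op-stack: [-, *]
  Operand 13 -> output
  End of input: pop '*' to output
  End of input: pop '-' to output
Postfix result: 9 7 13 * -

9 7 13 * -


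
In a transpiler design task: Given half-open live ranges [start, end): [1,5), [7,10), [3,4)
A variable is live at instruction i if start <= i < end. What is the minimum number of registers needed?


Live ranges:
  Var0: [1, 5)
  Var1: [7, 10)
  Var2: [3, 4)
Sweep-line events (position, delta, active):
  pos=1 start -> active=1
  pos=3 start -> active=2
  pos=4 end -> active=1
  pos=5 end -> active=0
  pos=7 start -> active=1
  pos=10 end -> active=0
Maximum simultaneous active: 2
Minimum registers needed: 2

2


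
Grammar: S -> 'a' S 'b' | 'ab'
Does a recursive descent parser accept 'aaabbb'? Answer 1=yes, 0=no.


Grammar accepts strings of the form a^n b^n (n >= 1)
Word: 'aaabbb'
Counting: 3 a's and 3 b's
Check: 3 == 3? Yes
Derivation (S -> aSb applied 2 time(s), then S -> ab): S => aSb => aaSbb => aaabbb
Accepted

1


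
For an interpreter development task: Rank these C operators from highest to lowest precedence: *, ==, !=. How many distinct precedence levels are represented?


Looking up precedence for each operator:
  * -> precedence 6
  == -> precedence 3
  != -> precedence 3
Sorted highest to lowest: *, ==, !=
Distinct precedence values: [6, 3]
Number of distinct levels: 2

2


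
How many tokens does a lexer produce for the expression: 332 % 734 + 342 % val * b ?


Scanning '332 % 734 + 342 % val * b'
Token 1: '332' -> integer_literal
Token 2: '%' -> operator
Token 3: '734' -> integer_literal
Token 4: '+' -> operator
Token 5: '342' -> integer_literal
Token 6: '%' -> operator
Token 7: 'val' -> identifier
Token 8: '*' -> operator
Token 9: 'b' -> identifier
Total tokens: 9

9


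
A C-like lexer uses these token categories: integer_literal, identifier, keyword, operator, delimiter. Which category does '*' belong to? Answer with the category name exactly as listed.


Token: '*'
Checking categories:
  identifier: no
  integer_literal: no
  operator: YES
  keyword: no
  delimiter: no
Category: operator

operator


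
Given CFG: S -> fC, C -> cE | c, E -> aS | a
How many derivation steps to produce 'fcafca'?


Grammar: S -> fC, C -> cE | c, E -> aS | a
Deriving 'fcafca':
Step 1: S -> fC => fC
Step 2: C -> cE => fcE
Step 3: E -> aS => fcaS
Step 4: S -> fC => fcafC
Step 5: C -> cE => fcafcE
Step 6: E -> a => fcafca
Total derivation steps: 6

6


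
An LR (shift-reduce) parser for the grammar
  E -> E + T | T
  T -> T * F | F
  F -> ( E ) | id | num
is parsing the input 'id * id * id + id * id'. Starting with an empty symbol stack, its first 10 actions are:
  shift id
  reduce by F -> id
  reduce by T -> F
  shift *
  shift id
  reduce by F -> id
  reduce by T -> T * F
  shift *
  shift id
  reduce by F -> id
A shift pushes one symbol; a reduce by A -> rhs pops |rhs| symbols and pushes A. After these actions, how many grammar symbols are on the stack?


Tracking the symbol stack through each action:
  Action 1: shift 'id' : push -> stack = [id] (size 1)
  Action 2: reduce by F -> id : pop 1, push F -> stack = [F] (size 1)
  Action 3: reduce by T -> F : pop 1, push T -> stack = [T] (size 1)
  Action 4: shift '*' : push -> stack = [T, *] (size 2)
  Action 5: shift 'id' : push -> stack = [T, *, id] (size 3)
  Action 6: reduce by F -> id : pop 1, push F -> stack = [T, *, F] (size 3)
  Action 7: reduce by T -> T * F : pop 3, push T -> stack = [T] (size 1)
  Action 8: shift '*' : push -> stack = [T, *] (size 2)
  Action 9: shift 'id' : push -> stack = [T, *, id] (size 3)
  Action 10: reduce by F -> id : pop 1, push F -> stack = [T, *, F] (size 3)
Final stack size: 3

3
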